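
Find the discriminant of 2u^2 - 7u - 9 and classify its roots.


D = b^2 - 4ac = (-7)^2 - 4(2)(-9) = 49 + 72 = 121
Since D > 0: two distinct rational roots


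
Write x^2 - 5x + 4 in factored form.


Roots satisfy r1 + r2 = -b/a = 5 and r1*r2 = c/a = 4.
So r1 = 1, r2 = 4.
x^2 - 5x + 4 = (x - r1)(x - r2) = (x - 1)(x - 4)


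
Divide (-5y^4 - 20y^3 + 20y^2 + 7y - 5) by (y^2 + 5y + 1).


(-5y^4 - 20y^3 + 20y^2 + 7y - 5) / (y^2 + 5y + 1)
Step 1: -5y^2 * (y^2 + 5y + 1) = -5y^4 - 25y^3 - 5y^2; subtract.
Step 2: 5y * (y^2 + 5y + 1) = 5y^3 + 25y^2 + 5y; subtract.
Step 3: 0 * (y^2 + 5y + 1) = 0; subtract.
Quotient: -5y^2 + 5y, Remainder: 2y - 5


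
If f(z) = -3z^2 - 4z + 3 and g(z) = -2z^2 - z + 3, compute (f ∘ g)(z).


Substitute g(z) into f:
f(g(z)) = -3*(-2z^2 - z + 3)^2 + (-4)*(-2z^2 - z + 3) + 3
(-2z^2 - z + 3)^2 = 4z^4 + 4z^3 - 11z^2 - 6z + 9
Expand and combine: -12z^4 - 12z^3 + 41z^2 + 22z - 36


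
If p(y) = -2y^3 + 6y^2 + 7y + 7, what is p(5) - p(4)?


p(5) = -58
p(4) = 3
p(5) - p(4) = -58 - 3 = -61


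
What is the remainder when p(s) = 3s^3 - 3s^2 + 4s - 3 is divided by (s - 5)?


By the Remainder Theorem, the remainder equals p(5):
  3*(5)^3 = 375
  -3*(5)^2 = -75
  4*(5)^1 = 20
  constant: -3
Sum: 375 - 75 + 20 - 3 = 317


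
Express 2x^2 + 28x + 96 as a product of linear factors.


Roots satisfy r1 + r2 = -b/a = -14 and r1*r2 = c/a = 48.
So r1 = -6, r2 = -8.
2x^2 + 28x + 96 = 2(x - r1)(x - r2) = 2(x + 6)(x + 8)


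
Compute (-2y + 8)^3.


Expand (-2y + 8)^3 by repeated multiplication:
  (-2y + 8)^2 = 4y^2 - 32y + 64
= -8y^3 + 96y^2 - 384y + 512


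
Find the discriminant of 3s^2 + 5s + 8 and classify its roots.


D = b^2 - 4ac = (5)^2 - 4(3)(8) = 25 - 96 = -71
Since D < 0: two complex conjugate roots (no real roots)


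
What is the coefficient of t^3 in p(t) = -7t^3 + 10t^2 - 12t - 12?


Read off the coefficient of t^3: -7


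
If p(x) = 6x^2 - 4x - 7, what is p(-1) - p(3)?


p(-1) = 3
p(3) = 35
p(-1) - p(3) = 3 - 35 = -32


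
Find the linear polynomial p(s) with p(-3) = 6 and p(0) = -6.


p(s) = ms + b. Using p(-3)=6, p(0)=-6:
m = (6 + 6)/(-3) = 12/-3 = -4
b = 6 - m*(-3) = 6 - 12 = -6
p(s) = -4s - 6


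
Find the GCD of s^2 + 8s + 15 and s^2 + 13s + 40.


Factor each:
  s^2 + 8s + 15 = (s + 5)(s + 3)
  s^2 + 13s + 40 = (s + 5)(s + 8)
Common monic factor: s + 5


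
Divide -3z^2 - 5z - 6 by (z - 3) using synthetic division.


Synthetic division with c = 3. Coefficients: -3, -5, -6
Bring down -3.
  -3 * 3 = -9; -9 - 5 = -14
  -14 * 3 = -42; -42 - 6 = -48
Quotient: -3z - 14, Remainder: -48


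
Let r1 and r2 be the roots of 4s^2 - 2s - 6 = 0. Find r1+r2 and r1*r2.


For as^2+bs+c=0: sum = -b/a, product = c/a.
a=4, b=-2, c=-6
Sum = -(-2)/4 = 1/2
Product = (-6)/4 = -3/2


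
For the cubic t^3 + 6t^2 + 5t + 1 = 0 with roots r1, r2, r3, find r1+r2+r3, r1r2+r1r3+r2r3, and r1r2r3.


Monic cubic t^3+bt^2+ct+d=0: sum=-b, pairwise sum=c, product=-d.
b=6, c=5, d=1
r1+r2+r3 = -6
r1r2+r1r3+r2r3 = 5
r1r2r3 = -1


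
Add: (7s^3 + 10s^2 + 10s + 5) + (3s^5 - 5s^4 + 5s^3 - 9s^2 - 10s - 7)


Align terms by degree and add:
  7s^3 + 10s^2 + 10s + 5
+ 3s^5 - 5s^4 + 5s^3 - 9s^2 - 10s - 7
= 3s^5 - 5s^4 + 12s^3 + s^2 - 2


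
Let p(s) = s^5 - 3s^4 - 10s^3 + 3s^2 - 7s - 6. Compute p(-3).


Using direct substitution:
  1 * (-3)^5 = -243
  -3 * (-3)^4 = -243
  -10 * (-3)^3 = 270
  3 * (-3)^2 = 27
  -7 * (-3)^1 = 21
  constant: -6
Sum = -243 - 243 + 270 + 27 + 21 - 6 = -174


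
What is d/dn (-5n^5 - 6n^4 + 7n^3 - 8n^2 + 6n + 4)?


Apply the power rule term by term:
  d/dn(-5n^5) = -25n^4
  d/dn(-6n^4) = -24n^3
  d/dn(7n^3) = 21n^2
  d/dn(-8n^2) = -16n
  d/dn(6n) = 6
  d/dn(4) = 0
p'(n) = -25n^4 - 24n^3 + 21n^2 - 16n + 6


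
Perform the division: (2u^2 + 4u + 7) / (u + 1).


(2u^2 + 4u + 7) / (u + 1)
Step 1: 2u * (u + 1) = 2u^2 + 2u; subtract.
Step 2: 2 * (u + 1) = 2u + 2; subtract.
Quotient: 2u + 2, Remainder: 5


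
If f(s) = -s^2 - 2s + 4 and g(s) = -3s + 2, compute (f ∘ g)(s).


Substitute g(s) into f:
f(g(s)) = -1*(-3s + 2)^2 + (-2)*(-3s + 2) + 4
(-3s + 2)^2 = 9s^2 - 12s + 4
Expand and combine: -9s^2 + 18s - 4


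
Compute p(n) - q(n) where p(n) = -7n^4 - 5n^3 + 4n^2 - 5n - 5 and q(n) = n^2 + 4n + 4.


Distribute the minus sign:
  (-7n^4 - 5n^3 + 4n^2 - 5n - 5)
- (n^2 + 4n + 4)
Negate second polynomial: -n^2 - 4n - 4
Add: -7n^4 - 5n^3 + 3n^2 - 9n - 9


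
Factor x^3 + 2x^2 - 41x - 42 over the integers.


Try integer roots (divisors of -42). x=-1: p(-1)=0.
Divide out (x + 1): quotient is x^2 + x - 42.
Factor the quadratic: (x + 7)(x - 6)
Result: (x + 1)(x + 7)(x - 6)


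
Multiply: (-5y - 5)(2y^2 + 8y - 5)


Distribute each term of the first polynomial:
  (-5y)(2y^2 + 8y - 5) = -10y^3 - 40y^2 + 25y
  (-5)(2y^2 + 8y - 5) = -10y^2 - 40y + 25
Sum: -10y^3 - 50y^2 - 15y + 25


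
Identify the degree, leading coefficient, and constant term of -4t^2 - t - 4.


Highest power of t is 2, with coefficient -4. Constant term is -4.
Degree = 2, leading coefficient = -4, constant term = -4


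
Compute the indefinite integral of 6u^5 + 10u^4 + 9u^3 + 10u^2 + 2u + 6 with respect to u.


Reverse power rule on each term:
  ∫ 6u^5 du = u^6
  ∫ 10u^4 du = 2u^5
  ∫ 9u^3 du = (9/4)u^4
  ∫ 10u^2 du = (10/3)u^3
  ∫ 2u du = u^2
  ∫ 6 du = 6u
F(u) = u^6 + 2u^5 + (9/4)u^4 + (10/3)u^3 + u^2 + 6u + C


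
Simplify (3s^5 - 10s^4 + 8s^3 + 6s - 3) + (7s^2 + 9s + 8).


Align terms by degree and add:
  3s^5 - 10s^4 + 8s^3 + 6s - 3
+ 7s^2 + 9s + 8
= 3s^5 - 10s^4 + 8s^3 + 7s^2 + 15s + 5


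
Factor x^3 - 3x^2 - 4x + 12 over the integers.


Try integer roots (divisors of 12). x=3: p(3)=0.
Divide out (x - 3): quotient is x^2 - 4.
Factor the quadratic: (x + 2)(x - 2)
Result: (x - 3)(x + 2)(x - 2)


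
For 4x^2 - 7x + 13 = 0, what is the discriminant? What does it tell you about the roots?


D = b^2 - 4ac = (-7)^2 - 4(4)(13) = 49 - 208 = -159
Since D < 0: two complex conjugate roots (no real roots)


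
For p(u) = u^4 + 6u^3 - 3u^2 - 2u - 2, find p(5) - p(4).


p(5) = 1288
p(4) = 582
p(5) - p(4) = 1288 - 582 = 706


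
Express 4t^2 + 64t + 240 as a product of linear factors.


Roots satisfy r1 + r2 = -b/a = -16 and r1*r2 = c/a = 60.
So r1 = -10, r2 = -6.
4t^2 + 64t + 240 = 4(t - r1)(t - r2) = 4(t + 10)(t + 6)


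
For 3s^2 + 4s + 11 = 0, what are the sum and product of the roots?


For as^2+bs+c=0: sum = -b/a, product = c/a.
a=3, b=4, c=11
Sum = -(4)/3 = -4/3
Product = (11)/3 = 11/3


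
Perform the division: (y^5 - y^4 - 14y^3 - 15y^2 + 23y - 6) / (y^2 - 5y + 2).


(y^5 - y^4 - 14y^3 - 15y^2 + 23y - 6) / (y^2 - 5y + 2)
Step 1: y^3 * (y^2 - 5y + 2) = y^5 - 5y^4 + 2y^3; subtract.
Step 2: 4y^2 * (y^2 - 5y + 2) = 4y^4 - 20y^3 + 8y^2; subtract.
Step 3: 4y * (y^2 - 5y + 2) = 4y^3 - 20y^2 + 8y; subtract.
Step 4: -3 * (y^2 - 5y + 2) = -3y^2 + 15y - 6; subtract.
Quotient: y^3 + 4y^2 + 4y - 3, Remainder: 0


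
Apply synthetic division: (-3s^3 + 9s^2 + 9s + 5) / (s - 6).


Synthetic division with c = 6. Coefficients: -3, 9, 9, 5
Bring down -3.
  -3 * 6 = -18; -18 + 9 = -9
  -9 * 6 = -54; -54 + 9 = -45
  -45 * 6 = -270; -270 + 5 = -265
Quotient: -3s^2 - 9s - 45, Remainder: -265


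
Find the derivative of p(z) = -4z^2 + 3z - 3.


Apply the power rule term by term:
  d/dz(-4z^2) = -8z
  d/dz(3z) = 3
  d/dz(-3) = 0
p'(z) = -8z + 3


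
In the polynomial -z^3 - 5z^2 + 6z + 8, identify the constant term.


Read off the constant term: 8


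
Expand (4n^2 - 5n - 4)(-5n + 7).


Distribute each term of the first polynomial:
  (4n^2)(-5n + 7) = -20n^3 + 28n^2
  (-5n)(-5n + 7) = 25n^2 - 35n
  (-4)(-5n + 7) = 20n - 28
Sum: -20n^3 + 53n^2 - 15n - 28


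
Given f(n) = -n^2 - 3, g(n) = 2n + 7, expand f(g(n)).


Substitute g(n) into f:
f(g(n)) = -1*(2n + 7)^2 + (-3)
(2n + 7)^2 = 4n^2 + 28n + 49
Expand and combine: -4n^2 - 28n - 52


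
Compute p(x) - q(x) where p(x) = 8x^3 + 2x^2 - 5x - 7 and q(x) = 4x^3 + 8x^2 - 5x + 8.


Distribute the minus sign:
  (8x^3 + 2x^2 - 5x - 7)
- (4x^3 + 8x^2 - 5x + 8)
Negate second polynomial: -4x^3 - 8x^2 + 5x - 8
Add: 4x^3 - 6x^2 - 15


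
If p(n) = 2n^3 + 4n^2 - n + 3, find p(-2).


Using direct substitution:
  2 * (-2)^3 = -16
  4 * (-2)^2 = 16
  -1 * (-2)^1 = 2
  constant: 3
Sum = -16 + 16 + 2 + 3 = 5


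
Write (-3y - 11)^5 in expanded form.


Expand (-3y - 11)^5 by repeated multiplication:
  (-3y - 11)^2 = 9y^2 + 66y + 121
  (-3y - 11)^3 = -27y^3 - 297y^2 - 1089y - 1331
  (-3y - 11)^4 = 81y^4 + 1188y^3 + 6534y^2 + 15972y + 14641
= -243y^5 - 4455y^4 - 32670y^3 - 119790y^2 - 219615y - 161051


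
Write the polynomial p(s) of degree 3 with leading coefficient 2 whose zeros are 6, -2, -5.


p(s) = 2(s - 6)(s + 2)(s + 5)
Expand: 2s^3 + 2s^2 - 64s - 120


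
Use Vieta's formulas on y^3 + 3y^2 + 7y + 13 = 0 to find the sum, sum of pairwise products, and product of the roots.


Monic cubic y^3+by^2+cy+d=0: sum=-b, pairwise sum=c, product=-d.
b=3, c=7, d=13
r1+r2+r3 = -3
r1r2+r1r3+r2r3 = 7
r1r2r3 = -13


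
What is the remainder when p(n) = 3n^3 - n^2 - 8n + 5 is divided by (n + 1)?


By the Remainder Theorem, the remainder equals p(-1):
  3*(-1)^3 = -3
  -1*(-1)^2 = -1
  -8*(-1)^1 = 8
  constant: 5
Sum: -3 - 1 + 8 + 5 = 9


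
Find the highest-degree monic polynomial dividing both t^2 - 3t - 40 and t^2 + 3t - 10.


Factor each:
  t^2 - 3t - 40 = (t + 5)(t - 8)
  t^2 + 3t - 10 = (t + 5)(t - 2)
Common monic factor: t + 5


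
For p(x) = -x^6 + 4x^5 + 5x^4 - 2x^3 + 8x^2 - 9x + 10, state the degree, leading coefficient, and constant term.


Highest power of x is 6, with coefficient -1. Constant term is 10.
Degree = 6, leading coefficient = -1, constant term = 10


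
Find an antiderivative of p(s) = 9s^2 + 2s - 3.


Reverse power rule on each term:
  ∫ 9s^2 ds = 3s^3
  ∫ 2s ds = s^2
  ∫ -3 ds = -3s
F(s) = 3s^3 + s^2 - 3s + C


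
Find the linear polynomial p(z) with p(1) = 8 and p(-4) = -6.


p(z) = mz + b. Using p(1)=8, p(-4)=-6:
m = (8 + 6)/(1 + 4) = 14/5 = 14/5
b = 8 - m*(1) = 8 - 14/5 = 26/5
p(z) = (14/5)z + (26/5)


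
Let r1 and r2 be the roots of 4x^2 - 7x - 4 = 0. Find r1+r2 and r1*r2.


For ax^2+bx+c=0: sum = -b/a, product = c/a.
a=4, b=-7, c=-4
Sum = -(-7)/4 = 7/4
Product = (-4)/4 = -1


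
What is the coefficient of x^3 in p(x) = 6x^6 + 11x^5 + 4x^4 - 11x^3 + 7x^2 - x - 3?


Read off the coefficient of x^3: -11


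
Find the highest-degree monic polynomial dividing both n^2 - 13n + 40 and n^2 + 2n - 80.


Factor each:
  n^2 - 13n + 40 = (n - 8)(n - 5)
  n^2 + 2n - 80 = (n - 8)(n + 10)
Common monic factor: n - 8


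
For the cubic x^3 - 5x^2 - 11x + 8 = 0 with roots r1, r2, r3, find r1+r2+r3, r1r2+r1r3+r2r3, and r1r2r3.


Monic cubic x^3+bx^2+cx+d=0: sum=-b, pairwise sum=c, product=-d.
b=-5, c=-11, d=8
r1+r2+r3 = 5
r1r2+r1r3+r2r3 = -11
r1r2r3 = -8


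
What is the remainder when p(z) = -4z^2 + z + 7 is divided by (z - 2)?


By the Remainder Theorem, the remainder equals p(2):
  -4*(2)^2 = -16
  1*(2)^1 = 2
  constant: 7
Sum: -16 + 2 + 7 = -7


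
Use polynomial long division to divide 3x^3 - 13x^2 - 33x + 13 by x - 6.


(3x^3 - 13x^2 - 33x + 13) / (x - 6)
Step 1: 3x^2 * (x - 6) = 3x^3 - 18x^2; subtract.
Step 2: 5x * (x - 6) = 5x^2 - 30x; subtract.
Step 3: -3 * (x - 6) = -3x + 18; subtract.
Quotient: 3x^2 + 5x - 3, Remainder: -5


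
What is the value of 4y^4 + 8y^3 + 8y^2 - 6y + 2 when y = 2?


Using direct substitution:
  4 * (2)^4 = 64
  8 * (2)^3 = 64
  8 * (2)^2 = 32
  -6 * (2)^1 = -12
  constant: 2
Sum = 64 + 64 + 32 - 12 + 2 = 150


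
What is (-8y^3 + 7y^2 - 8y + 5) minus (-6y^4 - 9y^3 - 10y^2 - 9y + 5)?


Distribute the minus sign:
  (-8y^3 + 7y^2 - 8y + 5)
- (-6y^4 - 9y^3 - 10y^2 - 9y + 5)
Negate second polynomial: 6y^4 + 9y^3 + 10y^2 + 9y - 5
Add: 6y^4 + y^3 + 17y^2 + y


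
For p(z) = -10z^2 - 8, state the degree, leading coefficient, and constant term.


Highest power of z is 2, with coefficient -10. Constant term is -8.
Degree = 2, leading coefficient = -10, constant term = -8


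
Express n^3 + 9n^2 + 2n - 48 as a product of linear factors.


Try integer roots (divisors of -48). n=-8: p(-8)=0.
Divide out (n + 8): quotient is n^2 + n - 6.
Factor the quadratic: (n + 3)(n - 2)
Result: (n + 8)(n + 3)(n - 2)


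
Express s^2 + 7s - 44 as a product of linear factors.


Roots satisfy r1 + r2 = -b/a = -7 and r1*r2 = c/a = -44.
So r1 = -11, r2 = 4.
s^2 + 7s - 44 = (s - r1)(s - r2) = (s + 11)(s - 4)


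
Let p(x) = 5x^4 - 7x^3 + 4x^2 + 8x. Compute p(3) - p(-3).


p(3) = 276
p(-3) = 606
p(3) - p(-3) = 276 - 606 = -330


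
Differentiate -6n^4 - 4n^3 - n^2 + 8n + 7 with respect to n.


Apply the power rule term by term:
  d/dn(-6n^4) = -24n^3
  d/dn(-4n^3) = -12n^2
  d/dn(-n^2) = -2n
  d/dn(8n) = 8
  d/dn(7) = 0
p'(n) = -24n^3 - 12n^2 - 2n + 8


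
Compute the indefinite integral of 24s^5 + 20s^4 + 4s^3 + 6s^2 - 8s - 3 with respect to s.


Reverse power rule on each term:
  ∫ 24s^5 ds = 4s^6
  ∫ 20s^4 ds = 4s^5
  ∫ 4s^3 ds = s^4
  ∫ 6s^2 ds = 2s^3
  ∫ -8s ds = -4s^2
  ∫ -3 ds = -3s
F(s) = 4s^6 + 4s^5 + s^4 + 2s^3 - 4s^2 - 3s + C


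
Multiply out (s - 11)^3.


Expand (s - 11)^3 by repeated multiplication:
  (s - 11)^2 = s^2 - 22s + 121
= s^3 - 33s^2 + 363s - 1331


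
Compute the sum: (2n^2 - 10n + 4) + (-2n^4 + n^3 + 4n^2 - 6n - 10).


Align terms by degree and add:
  2n^2 - 10n + 4
  -2n^4 + n^3 + 4n^2 - 6n - 10
= -2n^4 + n^3 + 6n^2 - 16n - 6


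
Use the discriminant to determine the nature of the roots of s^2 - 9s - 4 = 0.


D = b^2 - 4ac = (-9)^2 - 4(1)(-4) = 81 + 16 = 97
Since D > 0: two distinct irrational roots


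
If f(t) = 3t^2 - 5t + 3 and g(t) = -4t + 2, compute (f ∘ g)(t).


Substitute g(t) into f:
f(g(t)) = 3*(-4t + 2)^2 + (-5)*(-4t + 2) + 3
(-4t + 2)^2 = 16t^2 - 16t + 4
Expand and combine: 48t^2 - 28t + 5


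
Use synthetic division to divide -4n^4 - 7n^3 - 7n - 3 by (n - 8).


Synthetic division with c = 8. Coefficients: -4, -7, 0, -7, -3
Bring down -4.
  -4 * 8 = -32; -32 - 7 = -39
  -39 * 8 = -312; -312 + 0 = -312
  -312 * 8 = -2496; -2496 - 7 = -2503
  -2503 * 8 = -20024; -20024 - 3 = -20027
Quotient: -4n^3 - 39n^2 - 312n - 2503, Remainder: -20027


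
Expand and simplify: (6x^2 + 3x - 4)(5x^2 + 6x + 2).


Distribute each term of the first polynomial:
  (6x^2)(5x^2 + 6x + 2) = 30x^4 + 36x^3 + 12x^2
  (3x)(5x^2 + 6x + 2) = 15x^3 + 18x^2 + 6x
  (-4)(5x^2 + 6x + 2) = -20x^2 - 24x - 8
Sum: 30x^4 + 51x^3 + 10x^2 - 18x - 8


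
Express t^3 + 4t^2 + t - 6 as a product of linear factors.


Try integer roots (divisors of -6). t=1: p(1)=0.
Divide out (t - 1): quotient is t^2 + 5t + 6.
Factor the quadratic: (t + 2)(t + 3)
Result: (t - 1)(t + 2)(t + 3)


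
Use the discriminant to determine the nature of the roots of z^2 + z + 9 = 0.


D = b^2 - 4ac = (1)^2 - 4(1)(9) = 1 - 36 = -35
Since D < 0: two complex conjugate roots (no real roots)


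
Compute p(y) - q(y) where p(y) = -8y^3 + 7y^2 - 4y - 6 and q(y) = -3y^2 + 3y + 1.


Distribute the minus sign:
  (-8y^3 + 7y^2 - 4y - 6)
- (-3y^2 + 3y + 1)
Negate second polynomial: 3y^2 - 3y - 1
Add: -8y^3 + 10y^2 - 7y - 7


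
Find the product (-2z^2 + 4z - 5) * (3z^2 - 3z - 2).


Distribute each term of the first polynomial:
  (-2z^2)(3z^2 - 3z - 2) = -6z^4 + 6z^3 + 4z^2
  (4z)(3z^2 - 3z - 2) = 12z^3 - 12z^2 - 8z
  (-5)(3z^2 - 3z - 2) = -15z^2 + 15z + 10
Sum: -6z^4 + 18z^3 - 23z^2 + 7z + 10


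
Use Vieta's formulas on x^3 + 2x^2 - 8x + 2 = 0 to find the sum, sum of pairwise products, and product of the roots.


Monic cubic x^3+bx^2+cx+d=0: sum=-b, pairwise sum=c, product=-d.
b=2, c=-8, d=2
r1+r2+r3 = -2
r1r2+r1r3+r2r3 = -8
r1r2r3 = -2


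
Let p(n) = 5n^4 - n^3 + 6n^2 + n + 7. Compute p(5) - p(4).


p(5) = 3162
p(4) = 1323
p(5) - p(4) = 3162 - 1323 = 1839


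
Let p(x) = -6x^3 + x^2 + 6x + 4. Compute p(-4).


Using direct substitution:
  -6 * (-4)^3 = 384
  1 * (-4)^2 = 16
  6 * (-4)^1 = -24
  constant: 4
Sum = 384 + 16 - 24 + 4 = 380


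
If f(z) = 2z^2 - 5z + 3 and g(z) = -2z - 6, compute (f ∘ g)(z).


Substitute g(z) into f:
f(g(z)) = 2*(-2z - 6)^2 + (-5)*(-2z - 6) + 3
(-2z - 6)^2 = 4z^2 + 24z + 36
Expand and combine: 8z^2 + 58z + 105


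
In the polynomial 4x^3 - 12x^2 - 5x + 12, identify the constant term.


Read off the constant term: 12


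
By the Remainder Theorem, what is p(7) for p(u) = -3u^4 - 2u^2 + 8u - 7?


By the Remainder Theorem, the remainder equals p(7):
  -3*(7)^4 = -7203
  0*(7)^3 = 0
  -2*(7)^2 = -98
  8*(7)^1 = 56
  constant: -7
Sum: -7203 + 0 - 98 + 56 - 7 = -7252


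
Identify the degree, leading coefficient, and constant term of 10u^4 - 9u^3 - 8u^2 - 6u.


Highest power of u is 4, with coefficient 10. Constant term is 0.
Degree = 4, leading coefficient = 10, constant term = 0


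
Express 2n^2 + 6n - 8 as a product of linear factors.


Roots satisfy r1 + r2 = -b/a = -3 and r1*r2 = c/a = -4.
So r1 = 1, r2 = -4.
2n^2 + 6n - 8 = 2(n - r1)(n - r2) = 2(n - 1)(n + 4)


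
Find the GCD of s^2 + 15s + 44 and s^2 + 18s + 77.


Factor each:
  s^2 + 15s + 44 = (s + 11)(s + 4)
  s^2 + 18s + 77 = (s + 11)(s + 7)
Common monic factor: s + 11


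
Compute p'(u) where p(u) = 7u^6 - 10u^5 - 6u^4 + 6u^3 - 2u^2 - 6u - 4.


Apply the power rule term by term:
  d/du(7u^6) = 42u^5
  d/du(-10u^5) = -50u^4
  d/du(-6u^4) = -24u^3
  d/du(6u^3) = 18u^2
  d/du(-2u^2) = -4u
  d/du(-6u) = -6
  d/du(-4) = 0
p'(u) = 42u^5 - 50u^4 - 24u^3 + 18u^2 - 4u - 6


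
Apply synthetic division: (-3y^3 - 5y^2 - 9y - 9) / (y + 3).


Synthetic division with c = -3. Coefficients: -3, -5, -9, -9
Bring down -3.
  -3 * -3 = 9; 9 - 5 = 4
  4 * -3 = -12; -12 - 9 = -21
  -21 * -3 = 63; 63 - 9 = 54
Quotient: -3y^2 + 4y - 21, Remainder: 54


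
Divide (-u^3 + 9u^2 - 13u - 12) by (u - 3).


(-u^3 + 9u^2 - 13u - 12) / (u - 3)
Step 1: -u^2 * (u - 3) = -u^3 + 3u^2; subtract.
Step 2: 6u * (u - 3) = 6u^2 - 18u; subtract.
Step 3: 5 * (u - 3) = 5u - 15; subtract.
Quotient: -u^2 + 6u + 5, Remainder: 3


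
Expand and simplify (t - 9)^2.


Expand (t - 9)^2 by repeated multiplication:
= t^2 - 18t + 81


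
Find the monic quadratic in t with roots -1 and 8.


p(t) = (t + 1)(t - 8)
Expand: t^2 - 7t - 8


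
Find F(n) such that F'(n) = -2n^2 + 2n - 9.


Reverse power rule on each term:
  ∫ -2n^2 dn = -(2/3)n^3
  ∫ 2n dn = n^2
  ∫ -9 dn = -9n
F(n) = -(2/3)n^3 + n^2 - 9n + C


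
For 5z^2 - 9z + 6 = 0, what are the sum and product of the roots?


For az^2+bz+c=0: sum = -b/a, product = c/a.
a=5, b=-9, c=6
Sum = -(-9)/5 = 9/5
Product = (6)/5 = 6/5


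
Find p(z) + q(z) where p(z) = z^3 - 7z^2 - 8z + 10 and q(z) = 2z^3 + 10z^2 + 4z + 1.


Align terms by degree and add:
  z^3 - 7z^2 - 8z + 10
+ 2z^3 + 10z^2 + 4z + 1
= 3z^3 + 3z^2 - 4z + 11


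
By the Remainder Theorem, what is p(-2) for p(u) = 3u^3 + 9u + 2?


By the Remainder Theorem, the remainder equals p(-2):
  3*(-2)^3 = -24
  0*(-2)^2 = 0
  9*(-2)^1 = -18
  constant: 2
Sum: -24 + 0 - 18 + 2 = -40


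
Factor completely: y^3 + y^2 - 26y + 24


Try integer roots (divisors of 24). y=1: p(1)=0.
Divide out (y - 1): quotient is y^2 + 2y - 24.
Factor the quadratic: (y + 6)(y - 4)
Result: (y - 1)(y + 6)(y - 4)


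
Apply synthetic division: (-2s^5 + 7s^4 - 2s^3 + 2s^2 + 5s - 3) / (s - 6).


Synthetic division with c = 6. Coefficients: -2, 7, -2, 2, 5, -3
Bring down -2.
  -2 * 6 = -12; -12 + 7 = -5
  -5 * 6 = -30; -30 - 2 = -32
  -32 * 6 = -192; -192 + 2 = -190
  -190 * 6 = -1140; -1140 + 5 = -1135
  -1135 * 6 = -6810; -6810 - 3 = -6813
Quotient: -2s^4 - 5s^3 - 32s^2 - 190s - 1135, Remainder: -6813


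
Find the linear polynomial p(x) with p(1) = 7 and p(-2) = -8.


p(x) = mx + b. Using p(1)=7, p(-2)=-8:
m = (7 + 8)/(1 + 2) = 15/3 = 5
b = 7 - m*(1) = 7 - 5 = 2
p(x) = 5x + 2


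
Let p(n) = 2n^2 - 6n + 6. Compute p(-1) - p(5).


p(-1) = 14
p(5) = 26
p(-1) - p(5) = 14 - 26 = -12


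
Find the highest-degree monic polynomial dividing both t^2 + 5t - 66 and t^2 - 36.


Factor each:
  t^2 + 5t - 66 = (t - 6)(t + 11)
  t^2 - 36 = (t - 6)(t + 6)
Common monic factor: t - 6


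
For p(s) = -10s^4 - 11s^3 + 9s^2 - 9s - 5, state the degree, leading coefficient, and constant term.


Highest power of s is 4, with coefficient -10. Constant term is -5.
Degree = 4, leading coefficient = -10, constant term = -5


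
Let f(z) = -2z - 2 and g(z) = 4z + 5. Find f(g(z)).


Substitute g(z) into f:
f(g(z)) = -2*(4z + 5) + (-2)
Expand and combine: -8z - 12


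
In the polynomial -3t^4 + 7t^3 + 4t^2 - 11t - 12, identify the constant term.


Read off the constant term: -12


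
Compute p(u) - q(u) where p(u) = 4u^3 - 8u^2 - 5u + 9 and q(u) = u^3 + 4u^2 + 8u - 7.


Distribute the minus sign:
  (4u^3 - 8u^2 - 5u + 9)
- (u^3 + 4u^2 + 8u - 7)
Negate second polynomial: -u^3 - 4u^2 - 8u + 7
Add: 3u^3 - 12u^2 - 13u + 16


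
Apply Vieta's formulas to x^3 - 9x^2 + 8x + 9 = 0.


Monic cubic x^3+bx^2+cx+d=0: sum=-b, pairwise sum=c, product=-d.
b=-9, c=8, d=9
r1+r2+r3 = 9
r1r2+r1r3+r2r3 = 8
r1r2r3 = -9


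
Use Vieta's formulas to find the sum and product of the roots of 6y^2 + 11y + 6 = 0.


For ay^2+by+c=0: sum = -b/a, product = c/a.
a=6, b=11, c=6
Sum = -(11)/6 = -11/6
Product = (6)/6 = 1


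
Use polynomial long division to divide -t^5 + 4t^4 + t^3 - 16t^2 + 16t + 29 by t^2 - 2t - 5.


(-t^5 + 4t^4 + t^3 - 16t^2 + 16t + 29) / (t^2 - 2t - 5)
Step 1: -t^3 * (t^2 - 2t - 5) = -t^5 + 2t^4 + 5t^3; subtract.
Step 2: 2t^2 * (t^2 - 2t - 5) = 2t^4 - 4t^3 - 10t^2; subtract.
Step 3: 0 * (t^2 - 2t - 5) = 0; subtract.
Step 4: -6 * (t^2 - 2t - 5) = -6t^2 + 12t + 30; subtract.
Quotient: -t^3 + 2t^2 - 6, Remainder: 4t - 1


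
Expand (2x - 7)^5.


Expand (2x - 7)^5 by repeated multiplication:
  (2x - 7)^2 = 4x^2 - 28x + 49
  (2x - 7)^3 = 8x^3 - 84x^2 + 294x - 343
  (2x - 7)^4 = 16x^4 - 224x^3 + 1176x^2 - 2744x + 2401
= 32x^5 - 560x^4 + 3920x^3 - 13720x^2 + 24010x - 16807


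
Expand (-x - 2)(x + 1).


Distribute each term of the first polynomial:
  (-x)(x + 1) = -x^2 - x
  (-2)(x + 1) = -2x - 2
Sum: -x^2 - 3x - 2


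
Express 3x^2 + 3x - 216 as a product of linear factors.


Roots satisfy r1 + r2 = -b/a = -1 and r1*r2 = c/a = -72.
So r1 = -9, r2 = 8.
3x^2 + 3x - 216 = 3(x - r1)(x - r2) = 3(x + 9)(x - 8)


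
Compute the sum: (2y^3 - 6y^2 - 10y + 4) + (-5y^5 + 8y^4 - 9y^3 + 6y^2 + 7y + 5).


Align terms by degree and add:
  2y^3 - 6y^2 - 10y + 4
  -5y^5 + 8y^4 - 9y^3 + 6y^2 + 7y + 5
= -5y^5 + 8y^4 - 7y^3 - 3y + 9


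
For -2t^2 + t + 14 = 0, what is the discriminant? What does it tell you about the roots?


D = b^2 - 4ac = (1)^2 - 4(-2)(14) = 1 + 112 = 113
Since D > 0: two distinct irrational roots


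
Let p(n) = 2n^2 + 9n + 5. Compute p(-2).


Using direct substitution:
  2 * (-2)^2 = 8
  9 * (-2)^1 = -18
  constant: 5
Sum = 8 - 18 + 5 = -5


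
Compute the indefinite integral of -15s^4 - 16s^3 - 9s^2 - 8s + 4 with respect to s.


Reverse power rule on each term:
  ∫ -15s^4 ds = -3s^5
  ∫ -16s^3 ds = -4s^4
  ∫ -9s^2 ds = -3s^3
  ∫ -8s ds = -4s^2
  ∫ 4 ds = 4s
F(s) = -3s^5 - 4s^4 - 3s^3 - 4s^2 + 4s + C


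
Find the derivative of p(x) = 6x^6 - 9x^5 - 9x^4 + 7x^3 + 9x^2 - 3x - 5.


Apply the power rule term by term:
  d/dx(6x^6) = 36x^5
  d/dx(-9x^5) = -45x^4
  d/dx(-9x^4) = -36x^3
  d/dx(7x^3) = 21x^2
  d/dx(9x^2) = 18x
  d/dx(-3x) = -3
  d/dx(-5) = 0
p'(x) = 36x^5 - 45x^4 - 36x^3 + 21x^2 + 18x - 3


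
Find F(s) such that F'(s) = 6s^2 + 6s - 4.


Reverse power rule on each term:
  ∫ 6s^2 ds = 2s^3
  ∫ 6s ds = 3s^2
  ∫ -4 ds = -4s
F(s) = 2s^3 + 3s^2 - 4s + C


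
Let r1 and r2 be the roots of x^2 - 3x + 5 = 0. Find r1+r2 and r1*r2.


For ax^2+bx+c=0: sum = -b/a, product = c/a.
a=1, b=-3, c=5
Sum = -(-3)/1 = 3
Product = (5)/1 = 5


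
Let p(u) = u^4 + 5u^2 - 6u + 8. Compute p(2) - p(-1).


p(2) = 32
p(-1) = 20
p(2) - p(-1) = 32 - 20 = 12


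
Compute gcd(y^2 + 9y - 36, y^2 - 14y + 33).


Factor each:
  y^2 + 9y - 36 = (y - 3)(y + 12)
  y^2 - 14y + 33 = (y - 3)(y - 11)
Common monic factor: y - 3


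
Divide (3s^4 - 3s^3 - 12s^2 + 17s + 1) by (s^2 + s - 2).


(3s^4 - 3s^3 - 12s^2 + 17s + 1) / (s^2 + s - 2)
Step 1: 3s^2 * (s^2 + s - 2) = 3s^4 + 3s^3 - 6s^2; subtract.
Step 2: -6s * (s^2 + s - 2) = -6s^3 - 6s^2 + 12s; subtract.
Step 3: 0 * (s^2 + s - 2) = 0; subtract.
Quotient: 3s^2 - 6s, Remainder: 5s + 1


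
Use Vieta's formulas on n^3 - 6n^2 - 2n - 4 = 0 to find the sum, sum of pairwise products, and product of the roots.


Monic cubic n^3+bn^2+cn+d=0: sum=-b, pairwise sum=c, product=-d.
b=-6, c=-2, d=-4
r1+r2+r3 = 6
r1r2+r1r3+r2r3 = -2
r1r2r3 = 4


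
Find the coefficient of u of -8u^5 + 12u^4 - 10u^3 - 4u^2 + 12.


Read off the coefficient of u: 0


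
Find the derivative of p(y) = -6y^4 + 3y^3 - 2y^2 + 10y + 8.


Apply the power rule term by term:
  d/dy(-6y^4) = -24y^3
  d/dy(3y^3) = 9y^2
  d/dy(-2y^2) = -4y
  d/dy(10y) = 10
  d/dy(8) = 0
p'(y) = -24y^3 + 9y^2 - 4y + 10


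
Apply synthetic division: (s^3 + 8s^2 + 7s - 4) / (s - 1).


Synthetic division with c = 1. Coefficients: 1, 8, 7, -4
Bring down 1.
  1 * 1 = 1; 1 + 8 = 9
  9 * 1 = 9; 9 + 7 = 16
  16 * 1 = 16; 16 - 4 = 12
Quotient: s^2 + 9s + 16, Remainder: 12


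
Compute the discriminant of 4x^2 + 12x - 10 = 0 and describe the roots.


D = b^2 - 4ac = (12)^2 - 4(4)(-10) = 144 + 160 = 304
Since D > 0: two distinct irrational roots


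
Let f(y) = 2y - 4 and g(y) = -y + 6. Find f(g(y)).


Substitute g(y) into f:
f(g(y)) = 2*(-y + 6) + (-4)
Expand and combine: -2y + 8


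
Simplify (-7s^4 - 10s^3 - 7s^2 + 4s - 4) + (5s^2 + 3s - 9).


Align terms by degree and add:
  -7s^4 - 10s^3 - 7s^2 + 4s - 4
+ 5s^2 + 3s - 9
= -7s^4 - 10s^3 - 2s^2 + 7s - 13


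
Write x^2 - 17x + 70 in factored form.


Roots satisfy r1 + r2 = -b/a = 17 and r1*r2 = c/a = 70.
So r1 = 7, r2 = 10.
x^2 - 17x + 70 = (x - r1)(x - r2) = (x - 7)(x - 10)


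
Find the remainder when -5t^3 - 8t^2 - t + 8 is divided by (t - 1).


By the Remainder Theorem, the remainder equals p(1):
  -5*(1)^3 = -5
  -8*(1)^2 = -8
  -1*(1)^1 = -1
  constant: 8
Sum: -5 - 8 - 1 + 8 = -6


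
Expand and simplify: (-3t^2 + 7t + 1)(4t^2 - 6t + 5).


Distribute each term of the first polynomial:
  (-3t^2)(4t^2 - 6t + 5) = -12t^4 + 18t^3 - 15t^2
  (7t)(4t^2 - 6t + 5) = 28t^3 - 42t^2 + 35t
  (1)(4t^2 - 6t + 5) = 4t^2 - 6t + 5
Sum: -12t^4 + 46t^3 - 53t^2 + 29t + 5


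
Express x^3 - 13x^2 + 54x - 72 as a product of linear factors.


Try integer roots (divisors of -72). x=6: p(6)=0.
Divide out (x - 6): quotient is x^2 - 7x + 12.
Factor the quadratic: (x - 3)(x - 4)
Result: (x - 6)(x - 3)(x - 4)


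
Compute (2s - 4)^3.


Expand (2s - 4)^3 by repeated multiplication:
  (2s - 4)^2 = 4s^2 - 16s + 16
= 8s^3 - 48s^2 + 96s - 64


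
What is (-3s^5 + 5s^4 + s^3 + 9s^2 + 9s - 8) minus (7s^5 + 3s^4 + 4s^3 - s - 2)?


Distribute the minus sign:
  (-3s^5 + 5s^4 + s^3 + 9s^2 + 9s - 8)
- (7s^5 + 3s^4 + 4s^3 - s - 2)
Negate second polynomial: -7s^5 - 3s^4 - 4s^3 + s + 2
Add: -10s^5 + 2s^4 - 3s^3 + 9s^2 + 10s - 6


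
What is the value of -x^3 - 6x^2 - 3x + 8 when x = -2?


Using direct substitution:
  -1 * (-2)^3 = 8
  -6 * (-2)^2 = -24
  -3 * (-2)^1 = 6
  constant: 8
Sum = 8 - 24 + 6 + 8 = -2


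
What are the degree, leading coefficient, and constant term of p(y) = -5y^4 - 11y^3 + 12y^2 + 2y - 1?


Highest power of y is 4, with coefficient -5. Constant term is -1.
Degree = 4, leading coefficient = -5, constant term = -1


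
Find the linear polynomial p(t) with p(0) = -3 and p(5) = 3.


p(t) = mt + b. Using p(0)=-3, p(5)=3:
m = (-3 - 3)/(0 - 5) = -6/-5 = 6/5
b = -3 - m*(0) = -3 = -3
p(t) = (6/5)t - 3


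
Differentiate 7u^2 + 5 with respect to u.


Apply the power rule term by term:
  d/du(7u^2) = 14u
  d/du(5) = 0
p'(u) = 14u


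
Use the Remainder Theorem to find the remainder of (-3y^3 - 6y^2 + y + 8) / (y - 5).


By the Remainder Theorem, the remainder equals p(5):
  -3*(5)^3 = -375
  -6*(5)^2 = -150
  1*(5)^1 = 5
  constant: 8
Sum: -375 - 150 + 5 + 8 = -512


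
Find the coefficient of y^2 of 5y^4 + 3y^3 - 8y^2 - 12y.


Read off the coefficient of y^2: -8


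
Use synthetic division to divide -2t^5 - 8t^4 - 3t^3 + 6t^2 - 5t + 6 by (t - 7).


Synthetic division with c = 7. Coefficients: -2, -8, -3, 6, -5, 6
Bring down -2.
  -2 * 7 = -14; -14 - 8 = -22
  -22 * 7 = -154; -154 - 3 = -157
  -157 * 7 = -1099; -1099 + 6 = -1093
  -1093 * 7 = -7651; -7651 - 5 = -7656
  -7656 * 7 = -53592; -53592 + 6 = -53586
Quotient: -2t^4 - 22t^3 - 157t^2 - 1093t - 7656, Remainder: -53586


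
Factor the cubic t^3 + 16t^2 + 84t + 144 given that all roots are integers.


Try integer roots (divisors of 144). t=-6: p(-6)=0.
Divide out (t + 6): quotient is t^2 + 10t + 24.
Factor the quadratic: (t + 4)(t + 6)
Result: (t + 6)(t + 4)(t + 6)


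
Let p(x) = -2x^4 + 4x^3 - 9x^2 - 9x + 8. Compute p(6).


Using direct substitution:
  -2 * (6)^4 = -2592
  4 * (6)^3 = 864
  -9 * (6)^2 = -324
  -9 * (6)^1 = -54
  constant: 8
Sum = -2592 + 864 - 324 - 54 + 8 = -2098


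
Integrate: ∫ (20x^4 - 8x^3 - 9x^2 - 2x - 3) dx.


Reverse power rule on each term:
  ∫ 20x^4 dx = 4x^5
  ∫ -8x^3 dx = -2x^4
  ∫ -9x^2 dx = -3x^3
  ∫ -2x dx = -x^2
  ∫ -3 dx = -3x
F(x) = 4x^5 - 2x^4 - 3x^3 - x^2 - 3x + C


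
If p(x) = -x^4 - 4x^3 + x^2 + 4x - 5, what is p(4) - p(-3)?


p(4) = -485
p(-3) = 19
p(4) - p(-3) = -485 - 19 = -504


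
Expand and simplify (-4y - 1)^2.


Expand (-4y - 1)^2 by repeated multiplication:
= 16y^2 + 8y + 1


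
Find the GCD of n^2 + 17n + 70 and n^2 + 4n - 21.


Factor each:
  n^2 + 17n + 70 = (n + 7)(n + 10)
  n^2 + 4n - 21 = (n + 7)(n - 3)
Common monic factor: n + 7


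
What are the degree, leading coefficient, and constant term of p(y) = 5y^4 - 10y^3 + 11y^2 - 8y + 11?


Highest power of y is 4, with coefficient 5. Constant term is 11.
Degree = 4, leading coefficient = 5, constant term = 11


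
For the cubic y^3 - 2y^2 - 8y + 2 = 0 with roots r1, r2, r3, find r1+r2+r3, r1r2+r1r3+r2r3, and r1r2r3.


Monic cubic y^3+by^2+cy+d=0: sum=-b, pairwise sum=c, product=-d.
b=-2, c=-8, d=2
r1+r2+r3 = 2
r1r2+r1r3+r2r3 = -8
r1r2r3 = -2


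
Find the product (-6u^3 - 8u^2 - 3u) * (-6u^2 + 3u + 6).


Distribute each term of the first polynomial:
  (-6u^3)(-6u^2 + 3u + 6) = 36u^5 - 18u^4 - 36u^3
  (-8u^2)(-6u^2 + 3u + 6) = 48u^4 - 24u^3 - 48u^2
  (-3u)(-6u^2 + 3u + 6) = 18u^3 - 9u^2 - 18u
Sum: 36u^5 + 30u^4 - 42u^3 - 57u^2 - 18u


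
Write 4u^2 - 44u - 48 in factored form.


Roots satisfy r1 + r2 = -b/a = 11 and r1*r2 = c/a = -12.
So r1 = -1, r2 = 12.
4u^2 - 44u - 48 = 4(u - r1)(u - r2) = 4(u + 1)(u - 12)


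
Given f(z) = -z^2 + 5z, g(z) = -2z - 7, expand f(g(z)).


Substitute g(z) into f:
f(g(z)) = -1*(-2z - 7)^2 + 5*(-2z - 7)
(-2z - 7)^2 = 4z^2 + 28z + 49
Expand and combine: -4z^2 - 38z - 84


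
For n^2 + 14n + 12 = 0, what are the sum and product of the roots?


For an^2+bn+c=0: sum = -b/a, product = c/a.
a=1, b=14, c=12
Sum = -(14)/1 = -14
Product = (12)/1 = 12


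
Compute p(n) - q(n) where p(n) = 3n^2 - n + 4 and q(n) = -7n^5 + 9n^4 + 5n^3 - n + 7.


Distribute the minus sign:
  (3n^2 - n + 4)
- (-7n^5 + 9n^4 + 5n^3 - n + 7)
Negate second polynomial: 7n^5 - 9n^4 - 5n^3 + n - 7
Add: 7n^5 - 9n^4 - 5n^3 + 3n^2 - 3


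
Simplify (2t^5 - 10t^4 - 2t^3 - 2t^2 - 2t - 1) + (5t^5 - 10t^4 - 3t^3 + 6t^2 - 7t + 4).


Align terms by degree and add:
  2t^5 - 10t^4 - 2t^3 - 2t^2 - 2t - 1
+ 5t^5 - 10t^4 - 3t^3 + 6t^2 - 7t + 4
= 7t^5 - 20t^4 - 5t^3 + 4t^2 - 9t + 3


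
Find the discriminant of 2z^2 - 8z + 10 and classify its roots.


D = b^2 - 4ac = (-8)^2 - 4(2)(10) = 64 - 80 = -16
Since D < 0: two complex conjugate roots (no real roots)


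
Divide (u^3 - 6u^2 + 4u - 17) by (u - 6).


(u^3 - 6u^2 + 4u - 17) / (u - 6)
Step 1: u^2 * (u - 6) = u^3 - 6u^2; subtract.
Step 2: 0 * (u - 6) = 0; subtract.
Step 3: 4 * (u - 6) = 4u - 24; subtract.
Quotient: u^2 + 4, Remainder: 7


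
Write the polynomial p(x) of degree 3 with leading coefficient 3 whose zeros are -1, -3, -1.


p(x) = 3(x + 1)(x + 3)(x + 1)
Expand: 3x^3 + 15x^2 + 21x + 9


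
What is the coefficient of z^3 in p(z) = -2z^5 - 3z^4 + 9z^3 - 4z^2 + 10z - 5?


Read off the coefficient of z^3: 9


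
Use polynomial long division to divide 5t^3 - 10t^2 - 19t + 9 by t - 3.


(5t^3 - 10t^2 - 19t + 9) / (t - 3)
Step 1: 5t^2 * (t - 3) = 5t^3 - 15t^2; subtract.
Step 2: 5t * (t - 3) = 5t^2 - 15t; subtract.
Step 3: -4 * (t - 3) = -4t + 12; subtract.
Quotient: 5t^2 + 5t - 4, Remainder: -3


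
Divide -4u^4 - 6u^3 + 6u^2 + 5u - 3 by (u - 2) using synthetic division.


Synthetic division with c = 2. Coefficients: -4, -6, 6, 5, -3
Bring down -4.
  -4 * 2 = -8; -8 - 6 = -14
  -14 * 2 = -28; -28 + 6 = -22
  -22 * 2 = -44; -44 + 5 = -39
  -39 * 2 = -78; -78 - 3 = -81
Quotient: -4u^3 - 14u^2 - 22u - 39, Remainder: -81


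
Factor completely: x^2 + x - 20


Roots satisfy r1 + r2 = -b/a = -1 and r1*r2 = c/a = -20.
So r1 = -5, r2 = 4.
x^2 + x - 20 = (x - r1)(x - r2) = (x + 5)(x - 4)


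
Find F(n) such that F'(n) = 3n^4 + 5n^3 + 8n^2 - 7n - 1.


Reverse power rule on each term:
  ∫ 3n^4 dn = (3/5)n^5
  ∫ 5n^3 dn = (5/4)n^4
  ∫ 8n^2 dn = (8/3)n^3
  ∫ -7n dn = -(7/2)n^2
  ∫ -1 dn = -n
F(n) = (3/5)n^5 + (5/4)n^4 + (8/3)n^3 - (7/2)n^2 - n + C


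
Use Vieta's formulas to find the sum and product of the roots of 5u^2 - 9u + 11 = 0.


For au^2+bu+c=0: sum = -b/a, product = c/a.
a=5, b=-9, c=11
Sum = -(-9)/5 = 9/5
Product = (11)/5 = 11/5


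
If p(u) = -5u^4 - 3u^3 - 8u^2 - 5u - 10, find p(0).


Using direct substitution:
  -5 * (0)^4 = 0
  -3 * (0)^3 = 0
  -8 * (0)^2 = 0
  -5 * (0)^1 = 0
  constant: -10
Sum = 0 + 0 + 0 + 0 - 10 = -10


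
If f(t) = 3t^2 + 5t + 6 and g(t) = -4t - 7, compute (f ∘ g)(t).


Substitute g(t) into f:
f(g(t)) = 3*(-4t - 7)^2 + 5*(-4t - 7) + 6
(-4t - 7)^2 = 16t^2 + 56t + 49
Expand and combine: 48t^2 + 148t + 118


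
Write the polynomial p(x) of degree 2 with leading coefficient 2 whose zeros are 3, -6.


p(x) = 2(x - 3)(x + 6)
Expand: 2x^2 + 6x - 36


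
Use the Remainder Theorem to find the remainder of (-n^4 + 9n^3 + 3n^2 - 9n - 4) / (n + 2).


By the Remainder Theorem, the remainder equals p(-2):
  -1*(-2)^4 = -16
  9*(-2)^3 = -72
  3*(-2)^2 = 12
  -9*(-2)^1 = 18
  constant: -4
Sum: -16 - 72 + 12 + 18 - 4 = -62


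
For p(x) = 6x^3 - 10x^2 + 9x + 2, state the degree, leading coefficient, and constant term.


Highest power of x is 3, with coefficient 6. Constant term is 2.
Degree = 3, leading coefficient = 6, constant term = 2


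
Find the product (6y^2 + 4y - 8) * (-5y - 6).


Distribute each term of the first polynomial:
  (6y^2)(-5y - 6) = -30y^3 - 36y^2
  (4y)(-5y - 6) = -20y^2 - 24y
  (-8)(-5y - 6) = 40y + 48
Sum: -30y^3 - 56y^2 + 16y + 48


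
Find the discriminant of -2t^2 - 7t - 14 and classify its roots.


D = b^2 - 4ac = (-7)^2 - 4(-2)(-14) = 49 - 112 = -63
Since D < 0: two complex conjugate roots (no real roots)


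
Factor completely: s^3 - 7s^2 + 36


Try integer roots (divisors of 36). s=6: p(6)=0.
Divide out (s - 6): quotient is s^2 - s - 6.
Factor the quadratic: (s - 3)(s + 2)
Result: (s - 6)(s - 3)(s + 2)


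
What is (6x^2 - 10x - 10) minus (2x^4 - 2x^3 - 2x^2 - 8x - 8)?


Distribute the minus sign:
  (6x^2 - 10x - 10)
- (2x^4 - 2x^3 - 2x^2 - 8x - 8)
Negate second polynomial: -2x^4 + 2x^3 + 2x^2 + 8x + 8
Add: -2x^4 + 2x^3 + 8x^2 - 2x - 2


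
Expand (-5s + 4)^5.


Expand (-5s + 4)^5 by repeated multiplication:
  (-5s + 4)^2 = 25s^2 - 40s + 16
  (-5s + 4)^3 = -125s^3 + 300s^2 - 240s + 64
  (-5s + 4)^4 = 625s^4 - 2000s^3 + 2400s^2 - 1280s + 256
= -3125s^5 + 12500s^4 - 20000s^3 + 16000s^2 - 6400s + 1024


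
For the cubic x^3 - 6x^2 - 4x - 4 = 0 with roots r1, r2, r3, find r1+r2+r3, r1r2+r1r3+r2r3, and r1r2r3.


Monic cubic x^3+bx^2+cx+d=0: sum=-b, pairwise sum=c, product=-d.
b=-6, c=-4, d=-4
r1+r2+r3 = 6
r1r2+r1r3+r2r3 = -4
r1r2r3 = 4


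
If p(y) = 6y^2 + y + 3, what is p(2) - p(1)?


p(2) = 29
p(1) = 10
p(2) - p(1) = 29 - 10 = 19


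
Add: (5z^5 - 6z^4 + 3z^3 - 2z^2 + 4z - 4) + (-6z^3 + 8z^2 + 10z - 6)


Align terms by degree and add:
  5z^5 - 6z^4 + 3z^3 - 2z^2 + 4z - 4
  -6z^3 + 8z^2 + 10z - 6
= 5z^5 - 6z^4 - 3z^3 + 6z^2 + 14z - 10


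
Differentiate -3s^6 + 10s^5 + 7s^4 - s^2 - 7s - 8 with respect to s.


Apply the power rule term by term:
  d/ds(-3s^6) = -18s^5
  d/ds(10s^5) = 50s^4
  d/ds(7s^4) = 28s^3
  d/ds(-s^2) = -2s
  d/ds(-7s) = -7
  d/ds(-8) = 0
p'(s) = -18s^5 + 50s^4 + 28s^3 - 2s - 7


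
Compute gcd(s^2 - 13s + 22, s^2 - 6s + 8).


Factor each:
  s^2 - 13s + 22 = (s - 2)(s - 11)
  s^2 - 6s + 8 = (s - 2)(s - 4)
Common monic factor: s - 2


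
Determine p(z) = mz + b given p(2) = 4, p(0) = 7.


p(z) = mz + b. Using p(2)=4, p(0)=7:
m = (4 - 7)/(2) = -3/2 = -3/2
b = 4 - m*(2) = 4 + 3 = 7
p(z) = -(3/2)z + 7


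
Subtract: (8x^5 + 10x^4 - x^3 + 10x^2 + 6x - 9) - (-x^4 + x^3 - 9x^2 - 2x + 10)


Distribute the minus sign:
  (8x^5 + 10x^4 - x^3 + 10x^2 + 6x - 9)
- (-x^4 + x^3 - 9x^2 - 2x + 10)
Negate second polynomial: x^4 - x^3 + 9x^2 + 2x - 10
Add: 8x^5 + 11x^4 - 2x^3 + 19x^2 + 8x - 19


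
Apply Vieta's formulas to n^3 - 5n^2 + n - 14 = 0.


Monic cubic n^3+bn^2+cn+d=0: sum=-b, pairwise sum=c, product=-d.
b=-5, c=1, d=-14
r1+r2+r3 = 5
r1r2+r1r3+r2r3 = 1
r1r2r3 = 14


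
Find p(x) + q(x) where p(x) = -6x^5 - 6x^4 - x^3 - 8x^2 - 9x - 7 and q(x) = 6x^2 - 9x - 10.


Align terms by degree and add:
  -6x^5 - 6x^4 - x^3 - 8x^2 - 9x - 7
+ 6x^2 - 9x - 10
= -6x^5 - 6x^4 - x^3 - 2x^2 - 18x - 17


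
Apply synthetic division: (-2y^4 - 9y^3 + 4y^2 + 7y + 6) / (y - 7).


Synthetic division with c = 7. Coefficients: -2, -9, 4, 7, 6
Bring down -2.
  -2 * 7 = -14; -14 - 9 = -23
  -23 * 7 = -161; -161 + 4 = -157
  -157 * 7 = -1099; -1099 + 7 = -1092
  -1092 * 7 = -7644; -7644 + 6 = -7638
Quotient: -2y^3 - 23y^2 - 157y - 1092, Remainder: -7638


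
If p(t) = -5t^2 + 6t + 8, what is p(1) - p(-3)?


p(1) = 9
p(-3) = -55
p(1) - p(-3) = 9 + 55 = 64


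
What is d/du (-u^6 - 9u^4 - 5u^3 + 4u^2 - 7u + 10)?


Apply the power rule term by term:
  d/du(-u^6) = -6u^5
  d/du(-9u^4) = -36u^3
  d/du(-5u^3) = -15u^2
  d/du(4u^2) = 8u
  d/du(-7u) = -7
  d/du(10) = 0
p'(u) = -6u^5 - 36u^3 - 15u^2 + 8u - 7


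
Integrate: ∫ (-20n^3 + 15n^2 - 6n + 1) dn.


Reverse power rule on each term:
  ∫ -20n^3 dn = -5n^4
  ∫ 15n^2 dn = 5n^3
  ∫ -6n dn = -3n^2
  ∫ 1 dn = n
F(n) = -5n^4 + 5n^3 - 3n^2 + n + C


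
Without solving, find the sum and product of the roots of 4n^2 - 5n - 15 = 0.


For an^2+bn+c=0: sum = -b/a, product = c/a.
a=4, b=-5, c=-15
Sum = -(-5)/4 = 5/4
Product = (-15)/4 = -15/4


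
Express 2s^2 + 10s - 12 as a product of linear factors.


Roots satisfy r1 + r2 = -b/a = -5 and r1*r2 = c/a = -6.
So r1 = -6, r2 = 1.
2s^2 + 10s - 12 = 2(s - r1)(s - r2) = 2(s + 6)(s - 1)


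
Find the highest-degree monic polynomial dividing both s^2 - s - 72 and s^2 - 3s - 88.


Factor each:
  s^2 - s - 72 = (s + 8)(s - 9)
  s^2 - 3s - 88 = (s + 8)(s - 11)
Common monic factor: s + 8


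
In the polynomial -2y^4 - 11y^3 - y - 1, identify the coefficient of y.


Read off the coefficient of y: -1


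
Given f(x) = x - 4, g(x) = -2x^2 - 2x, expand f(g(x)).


Substitute g(x) into f:
f(g(x)) = 1*(-2x^2 - 2x) + (-4)
Expand and combine: -2x^2 - 2x - 4
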